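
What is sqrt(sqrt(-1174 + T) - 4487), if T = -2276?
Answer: sqrt(-4487 + 5*I*sqrt(138)) ≈ 0.4384 + 66.986*I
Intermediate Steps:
sqrt(sqrt(-1174 + T) - 4487) = sqrt(sqrt(-1174 - 2276) - 4487) = sqrt(sqrt(-3450) - 4487) = sqrt(5*I*sqrt(138) - 4487) = sqrt(-4487 + 5*I*sqrt(138))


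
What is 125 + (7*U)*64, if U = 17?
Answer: 7741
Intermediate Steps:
125 + (7*U)*64 = 125 + (7*17)*64 = 125 + 119*64 = 125 + 7616 = 7741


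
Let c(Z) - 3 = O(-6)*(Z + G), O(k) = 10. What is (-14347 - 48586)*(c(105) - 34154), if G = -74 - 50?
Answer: 2161182153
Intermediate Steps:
G = -124
c(Z) = -1237 + 10*Z (c(Z) = 3 + 10*(Z - 124) = 3 + 10*(-124 + Z) = 3 + (-1240 + 10*Z) = -1237 + 10*Z)
(-14347 - 48586)*(c(105) - 34154) = (-14347 - 48586)*((-1237 + 10*105) - 34154) = -62933*((-1237 + 1050) - 34154) = -62933*(-187 - 34154) = -62933*(-34341) = 2161182153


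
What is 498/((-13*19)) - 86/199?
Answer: -120344/49153 ≈ -2.4484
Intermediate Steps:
498/((-13*19)) - 86/199 = 498/(-247) - 86*1/199 = 498*(-1/247) - 86/199 = -498/247 - 86/199 = -120344/49153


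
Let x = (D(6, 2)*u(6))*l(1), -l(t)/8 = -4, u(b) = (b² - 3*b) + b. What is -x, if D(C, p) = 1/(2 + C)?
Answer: -96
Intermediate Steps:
u(b) = b² - 2*b
l(t) = 32 (l(t) = -8*(-4) = 32)
x = 96 (x = ((6*(-2 + 6))/(2 + 6))*32 = ((6*4)/8)*32 = ((⅛)*24)*32 = 3*32 = 96)
-x = -1*96 = -96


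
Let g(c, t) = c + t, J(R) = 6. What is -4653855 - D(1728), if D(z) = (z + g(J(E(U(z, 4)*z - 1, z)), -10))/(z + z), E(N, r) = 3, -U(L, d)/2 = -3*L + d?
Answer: -4020931151/864 ≈ -4.6539e+6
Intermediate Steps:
U(L, d) = -2*d + 6*L (U(L, d) = -2*(-3*L + d) = -2*(d - 3*L) = -2*d + 6*L)
D(z) = (-4 + z)/(2*z) (D(z) = (z + (6 - 10))/(z + z) = (z - 4)/((2*z)) = (-4 + z)*(1/(2*z)) = (-4 + z)/(2*z))
-4653855 - D(1728) = -4653855 - (-4 + 1728)/(2*1728) = -4653855 - 1724/(2*1728) = -4653855 - 1*431/864 = -4653855 - 431/864 = -4020931151/864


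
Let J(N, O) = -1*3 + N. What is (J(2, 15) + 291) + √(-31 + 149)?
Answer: 290 + √118 ≈ 300.86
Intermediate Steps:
J(N, O) = -3 + N
(J(2, 15) + 291) + √(-31 + 149) = ((-3 + 2) + 291) + √(-31 + 149) = (-1 + 291) + √118 = 290 + √118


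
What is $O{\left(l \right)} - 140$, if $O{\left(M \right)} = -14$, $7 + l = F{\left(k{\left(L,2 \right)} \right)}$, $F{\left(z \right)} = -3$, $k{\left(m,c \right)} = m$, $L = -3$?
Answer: $-154$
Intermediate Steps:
$l = -10$ ($l = -7 - 3 = -10$)
$O{\left(l \right)} - 140 = -14 - 140 = -154$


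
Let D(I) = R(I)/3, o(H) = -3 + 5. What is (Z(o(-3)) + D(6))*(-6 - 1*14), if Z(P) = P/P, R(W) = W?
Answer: -60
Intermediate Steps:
o(H) = 2
D(I) = I/3
Z(P) = 1
(Z(o(-3)) + D(6))*(-6 - 1*14) = (1 + (⅓)*6)*(-6 - 1*14) = (1 + 2)*(-6 - 14) = 3*(-20) = -60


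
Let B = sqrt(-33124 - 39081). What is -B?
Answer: -I*sqrt(72205) ≈ -268.71*I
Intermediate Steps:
B = I*sqrt(72205) (B = sqrt(-72205) = I*sqrt(72205) ≈ 268.71*I)
-B = -I*sqrt(72205)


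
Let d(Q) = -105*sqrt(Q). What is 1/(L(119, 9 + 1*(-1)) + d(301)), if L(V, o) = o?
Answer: -8/3318461 - 105*sqrt(301)/3318461 ≈ -0.00055136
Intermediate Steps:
1/(L(119, 9 + 1*(-1)) + d(301)) = 1/((9 + 1*(-1)) - 105*sqrt(301)) = 1/((9 - 1) - 105*sqrt(301)) = 1/(8 - 105*sqrt(301))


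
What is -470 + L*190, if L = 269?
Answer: 50640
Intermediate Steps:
-470 + L*190 = -470 + 269*190 = -470 + 51110 = 50640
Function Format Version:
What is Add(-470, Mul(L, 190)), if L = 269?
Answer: 50640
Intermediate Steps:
Add(-470, Mul(L, 190)) = Add(-470, Mul(269, 190)) = Add(-470, 51110) = 50640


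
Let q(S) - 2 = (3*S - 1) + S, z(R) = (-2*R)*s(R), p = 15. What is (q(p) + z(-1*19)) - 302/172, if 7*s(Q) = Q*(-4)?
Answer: 284033/602 ≈ 471.82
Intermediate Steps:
s(Q) = -4*Q/7 (s(Q) = (Q*(-4))/7 = (-4*Q)/7 = -4*Q/7)
z(R) = 8*R**2/7 (z(R) = (-2*R)*(-4*R/7) = 8*R**2/7)
q(S) = 1 + 4*S (q(S) = 2 + ((3*S - 1) + S) = 2 + ((-1 + 3*S) + S) = 2 + (-1 + 4*S) = 1 + 4*S)
(q(p) + z(-1*19)) - 302/172 = ((1 + 4*15) + 8*(-1*19)**2/7) - 302/172 = ((1 + 60) + (8/7)*(-19)**2) - 302*1/172 = (61 + (8/7)*361) - 151/86 = (61 + 2888/7) - 151/86 = 3315/7 - 151/86 = 284033/602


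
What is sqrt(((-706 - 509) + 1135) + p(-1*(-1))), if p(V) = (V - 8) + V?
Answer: I*sqrt(86) ≈ 9.2736*I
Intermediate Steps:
p(V) = -8 + 2*V (p(V) = (-8 + V) + V = -8 + 2*V)
sqrt(((-706 - 509) + 1135) + p(-1*(-1))) = sqrt(((-706 - 509) + 1135) + (-8 + 2*(-1*(-1)))) = sqrt((-1215 + 1135) + (-8 + 2*1)) = sqrt(-80 + (-8 + 2)) = sqrt(-80 - 6) = sqrt(-86) = I*sqrt(86)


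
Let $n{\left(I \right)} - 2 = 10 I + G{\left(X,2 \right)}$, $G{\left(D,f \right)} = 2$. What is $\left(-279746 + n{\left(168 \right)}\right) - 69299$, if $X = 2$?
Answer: $-347361$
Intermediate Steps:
$n{\left(I \right)} = 4 + 10 I$ ($n{\left(I \right)} = 2 + \left(10 I + 2\right) = 2 + \left(2 + 10 I\right) = 4 + 10 I$)
$\left(-279746 + n{\left(168 \right)}\right) - 69299 = \left(-279746 + \left(4 + 10 \cdot 168\right)\right) - 69299 = \left(-279746 + \left(4 + 1680\right)\right) - 69299 = \left(-279746 + 1684\right) - 69299 = -278062 - 69299 = -347361$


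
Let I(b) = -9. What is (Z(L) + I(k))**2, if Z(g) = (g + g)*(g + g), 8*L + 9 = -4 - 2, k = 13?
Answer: 6561/256 ≈ 25.629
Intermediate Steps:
L = -15/8 (L = -9/8 + (-4 - 2)/8 = -9/8 + (1/8)*(-6) = -9/8 - 3/4 = -15/8 ≈ -1.8750)
Z(g) = 4*g**2 (Z(g) = (2*g)*(2*g) = 4*g**2)
(Z(L) + I(k))**2 = (4*(-15/8)**2 - 9)**2 = (4*(225/64) - 9)**2 = (225/16 - 9)**2 = (81/16)**2 = 6561/256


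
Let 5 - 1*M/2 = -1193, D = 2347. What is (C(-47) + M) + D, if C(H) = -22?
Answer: 4721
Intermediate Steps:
M = 2396 (M = 10 - 2*(-1193) = 10 + 2386 = 2396)
(C(-47) + M) + D = (-22 + 2396) + 2347 = 2374 + 2347 = 4721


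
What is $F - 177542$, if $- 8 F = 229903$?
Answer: $- \frac{1650239}{8} \approx -2.0628 \cdot 10^{5}$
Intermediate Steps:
$F = - \frac{229903}{8}$ ($F = \left(- \frac{1}{8}\right) 229903 = - \frac{229903}{8} \approx -28738.0$)
$F - 177542 = - \frac{229903}{8} - 177542 = - \frac{1650239}{8}$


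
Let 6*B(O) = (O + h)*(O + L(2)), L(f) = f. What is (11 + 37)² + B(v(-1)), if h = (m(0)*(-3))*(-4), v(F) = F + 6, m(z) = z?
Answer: 13859/6 ≈ 2309.8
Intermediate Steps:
v(F) = 6 + F
h = 0 (h = (0*(-3))*(-4) = 0*(-4) = 0)
B(O) = O*(2 + O)/6 (B(O) = ((O + 0)*(O + 2))/6 = (O*(2 + O))/6 = O*(2 + O)/6)
(11 + 37)² + B(v(-1)) = (11 + 37)² + (6 - 1)*(2 + (6 - 1))/6 = 48² + (⅙)*5*(2 + 5) = 2304 + (⅙)*5*7 = 2304 + 35/6 = 13859/6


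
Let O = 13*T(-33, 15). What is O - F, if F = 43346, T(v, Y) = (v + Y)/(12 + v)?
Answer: -303344/7 ≈ -43335.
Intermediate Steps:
T(v, Y) = (Y + v)/(12 + v)
O = 78/7 (O = 13*((15 - 33)/(12 - 33)) = 13*(-18/(-21)) = 13*(-1/21*(-18)) = 13*(6/7) = 78/7 ≈ 11.143)
O - F = 78/7 - 1*43346 = 78/7 - 43346 = -303344/7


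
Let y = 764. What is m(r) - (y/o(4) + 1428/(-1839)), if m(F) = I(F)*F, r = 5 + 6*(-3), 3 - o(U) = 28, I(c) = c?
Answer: 3070157/15325 ≈ 200.34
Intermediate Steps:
o(U) = -25 (o(U) = 3 - 1*28 = 3 - 28 = -25)
r = -13 (r = 5 - 18 = -13)
m(F) = F² (m(F) = F*F = F²)
m(r) - (y/o(4) + 1428/(-1839)) = (-13)² - (764/(-25) + 1428/(-1839)) = 169 - (764*(-1/25) + 1428*(-1/1839)) = 169 - (-764/25 - 476/613) = 169 - 1*(-480232/15325) = 169 + 480232/15325 = 3070157/15325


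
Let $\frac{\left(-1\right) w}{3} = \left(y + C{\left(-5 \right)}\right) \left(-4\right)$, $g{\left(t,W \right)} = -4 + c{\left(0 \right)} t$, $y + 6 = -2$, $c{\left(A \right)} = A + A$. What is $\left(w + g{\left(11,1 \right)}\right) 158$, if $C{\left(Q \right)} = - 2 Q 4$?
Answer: $60040$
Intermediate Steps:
$C{\left(Q \right)} = - 8 Q$
$c{\left(A \right)} = 2 A$
$y = -8$ ($y = -6 - 2 = -8$)
$g{\left(t,W \right)} = -4$ ($g{\left(t,W \right)} = -4 + 2 \cdot 0 t = -4 + 0 t = -4 + 0 = -4$)
$w = 384$ ($w = - 3 \left(-8 - -40\right) \left(-4\right) = - 3 \left(-8 + 40\right) \left(-4\right) = - 3 \cdot 32 \left(-4\right) = \left(-3\right) \left(-128\right) = 384$)
$\left(w + g{\left(11,1 \right)}\right) 158 = \left(384 - 4\right) 158 = 380 \cdot 158 = 60040$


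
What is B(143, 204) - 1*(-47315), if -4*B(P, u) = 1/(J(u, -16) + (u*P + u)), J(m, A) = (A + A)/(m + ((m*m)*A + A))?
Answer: 925228889141583/19554663200 ≈ 47315.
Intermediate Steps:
J(m, A) = 2*A/(A + m + A*m²) (J(m, A) = (2*A)/(m + (m²*A + A)) = (2*A)/(m + (A*m² + A)) = (2*A)/(m + (A + A*m²)) = (2*A)/(A + m + A*m²) = 2*A/(A + m + A*m²))
B(P, u) = -1/(4*(u - 32/(-16 + u - 16*u²) + P*u)) (B(P, u) = -1/(4*(2*(-16)/(-16 + u - 16*u²) + (u*P + u))) = -1/(4*(-32/(-16 + u - 16*u²) + (P*u + u))) = -1/(4*(-32/(-16 + u - 16*u²) + (u + P*u))) = -1/(4*(u - 32/(-16 + u - 16*u²) + P*u)))
B(143, 204) - 1*(-47315) = (-16 + 204 - 16*204²)/(4*(32 + 204*(1 + 143)*(16 - 1*204 + 16*204²))) - 1*(-47315) = (-16 + 204 - 16*41616)/(4*(32 + 204*144*(16 - 204 + 16*41616))) + 47315 = (-16 + 204 - 665856)/(4*(32 + 204*144*(16 - 204 + 665856))) + 47315 = (¼)*(-665668)/(32 + 204*144*665668) + 47315 = (¼)*(-665668)/(32 + 19554663168) + 47315 = (¼)*(-665668)/19554663200 + 47315 = (¼)*(1/19554663200)*(-665668) + 47315 = -166417/19554663200 + 47315 = 925228889141583/19554663200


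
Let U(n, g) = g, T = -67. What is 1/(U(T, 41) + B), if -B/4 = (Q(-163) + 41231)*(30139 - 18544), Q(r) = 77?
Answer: -1/1915864999 ≈ -5.2196e-10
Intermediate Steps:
B = -1915865040 (B = -4*(77 + 41231)*(30139 - 18544) = -165232*11595 = -4*478966260 = -1915865040)
1/(U(T, 41) + B) = 1/(41 - 1915865040) = 1/(-1915864999) = -1/1915864999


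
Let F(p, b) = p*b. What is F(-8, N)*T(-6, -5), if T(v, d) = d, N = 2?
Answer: 80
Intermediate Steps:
F(p, b) = b*p
F(-8, N)*T(-6, -5) = (2*(-8))*(-5) = -16*(-5) = 80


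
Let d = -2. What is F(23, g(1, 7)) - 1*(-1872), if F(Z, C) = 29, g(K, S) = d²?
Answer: 1901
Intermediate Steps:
g(K, S) = 4 (g(K, S) = (-2)² = 4)
F(23, g(1, 7)) - 1*(-1872) = 29 - 1*(-1872) = 29 + 1872 = 1901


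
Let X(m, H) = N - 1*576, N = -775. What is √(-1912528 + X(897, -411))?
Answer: I*√1913879 ≈ 1383.4*I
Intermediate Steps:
X(m, H) = -1351 (X(m, H) = -775 - 1*576 = -775 - 576 = -1351)
√(-1912528 + X(897, -411)) = √(-1912528 - 1351) = √(-1913879) = I*√1913879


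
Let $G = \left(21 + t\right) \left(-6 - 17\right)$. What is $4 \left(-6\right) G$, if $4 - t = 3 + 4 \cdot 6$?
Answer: $-1104$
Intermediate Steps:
$t = -23$ ($t = 4 - \left(3 + 4 \cdot 6\right) = 4 - \left(3 + 24\right) = 4 - 27 = -23$)
$G = 46$ ($G = \left(21 - 23\right) \left(-6 - 17\right) = - 2 \left(-6 - 17\right) = \left(-2\right) \left(-23\right) = 46$)
$4 \left(-6\right) G = 4 \left(-6\right) 46 = \left(-24\right) 46 = -1104$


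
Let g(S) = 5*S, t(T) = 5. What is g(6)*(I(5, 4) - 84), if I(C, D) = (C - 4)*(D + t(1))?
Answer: -2250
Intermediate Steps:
I(C, D) = (-4 + C)*(5 + D) (I(C, D) = (C - 4)*(D + 5) = (-4 + C)*(5 + D))
g(6)*(I(5, 4) - 84) = (5*6)*((-20 - 4*4 + 5*5 + 5*4) - 84) = 30*((-20 - 16 + 25 + 20) - 84) = 30*(9 - 84) = 30*(-75) = -2250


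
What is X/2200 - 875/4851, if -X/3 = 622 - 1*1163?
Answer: 77249/138600 ≈ 0.55735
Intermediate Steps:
X = 1623 (X = -3*(622 - 1*1163) = -3*(622 - 1163) = -3*(-541) = 1623)
X/2200 - 875/4851 = 1623/2200 - 875/4851 = 1623*(1/2200) - 875*1/4851 = 1623/2200 - 125/693 = 77249/138600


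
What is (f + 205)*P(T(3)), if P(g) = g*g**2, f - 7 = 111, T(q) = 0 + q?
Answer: 8721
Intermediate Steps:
T(q) = q
f = 118 (f = 7 + 111 = 118)
P(g) = g**3
(f + 205)*P(T(3)) = (118 + 205)*3**3 = 323*27 = 8721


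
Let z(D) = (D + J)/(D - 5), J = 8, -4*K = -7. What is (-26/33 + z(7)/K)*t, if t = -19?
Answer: -15352/231 ≈ -66.459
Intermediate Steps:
K = 7/4 (K = -1/4*(-7) = 7/4 ≈ 1.7500)
z(D) = (8 + D)/(-5 + D) (z(D) = (D + 8)/(D - 5) = (8 + D)/(-5 + D))
(-26/33 + z(7)/K)*t = (-26/33 + ((8 + 7)/(-5 + 7))/(7/4))*(-19) = (-26*1/33 + (15/2)*(4/7))*(-19) = (-26/33 + ((1/2)*15)*(4/7))*(-19) = (-26/33 + (15/2)*(4/7))*(-19) = (-26/33 + 30/7)*(-19) = (808/231)*(-19) = -15352/231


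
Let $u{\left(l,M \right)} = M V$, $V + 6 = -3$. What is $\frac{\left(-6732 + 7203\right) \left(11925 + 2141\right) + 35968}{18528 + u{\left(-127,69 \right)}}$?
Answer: $\frac{6661054}{17907} \approx 371.98$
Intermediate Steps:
$V = -9$ ($V = -6 - 3 = -9$)
$u{\left(l,M \right)} = - 9 M$ ($u{\left(l,M \right)} = M \left(-9\right) = - 9 M$)
$\frac{\left(-6732 + 7203\right) \left(11925 + 2141\right) + 35968}{18528 + u{\left(-127,69 \right)}} = \frac{\left(-6732 + 7203\right) \left(11925 + 2141\right) + 35968}{18528 - 621} = \frac{471 \cdot 14066 + 35968}{18528 - 621} = \frac{6625086 + 35968}{17907} = 6661054 \cdot \frac{1}{17907} = \frac{6661054}{17907}$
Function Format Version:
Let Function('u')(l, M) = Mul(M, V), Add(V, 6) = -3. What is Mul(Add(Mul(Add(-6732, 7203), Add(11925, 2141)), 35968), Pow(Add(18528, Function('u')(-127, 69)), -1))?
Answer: Rational(6661054, 17907) ≈ 371.98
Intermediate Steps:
V = -9 (V = Add(-6, -3) = -9)
Function('u')(l, M) = Mul(-9, M) (Function('u')(l, M) = Mul(M, -9) = Mul(-9, M))
Mul(Add(Mul(Add(-6732, 7203), Add(11925, 2141)), 35968), Pow(Add(18528, Function('u')(-127, 69)), -1)) = Mul(Add(Mul(Add(-6732, 7203), Add(11925, 2141)), 35968), Pow(Add(18528, Mul(-9, 69)), -1)) = Mul(Add(Mul(471, 14066), 35968), Pow(Add(18528, -621), -1)) = Mul(Add(6625086, 35968), Pow(17907, -1)) = Mul(6661054, Rational(1, 17907)) = Rational(6661054, 17907)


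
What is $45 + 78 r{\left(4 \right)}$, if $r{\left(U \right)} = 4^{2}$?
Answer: $1293$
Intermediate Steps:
$r{\left(U \right)} = 16$
$45 + 78 r{\left(4 \right)} = 45 + 78 \cdot 16 = 45 + 1248 = 1293$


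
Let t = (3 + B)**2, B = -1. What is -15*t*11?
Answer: -660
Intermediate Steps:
t = 4 (t = (3 - 1)**2 = 2**2 = 4)
-15*t*11 = -15*4*11 = -60*11 = -660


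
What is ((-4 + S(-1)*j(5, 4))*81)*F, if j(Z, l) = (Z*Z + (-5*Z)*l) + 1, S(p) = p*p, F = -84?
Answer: 530712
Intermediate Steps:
S(p) = p**2
j(Z, l) = 1 + Z**2 - 5*Z*l (j(Z, l) = (Z**2 - 5*Z*l) + 1 = 1 + Z**2 - 5*Z*l)
((-4 + S(-1)*j(5, 4))*81)*F = ((-4 + (-1)**2*(1 + 5**2 - 5*5*4))*81)*(-84) = ((-4 + 1*(1 + 25 - 100))*81)*(-84) = ((-4 + 1*(-74))*81)*(-84) = ((-4 - 74)*81)*(-84) = -78*81*(-84) = -6318*(-84) = 530712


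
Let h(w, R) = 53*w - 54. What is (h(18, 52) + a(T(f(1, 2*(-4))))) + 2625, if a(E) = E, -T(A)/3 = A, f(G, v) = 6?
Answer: 3507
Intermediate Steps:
T(A) = -3*A
h(w, R) = -54 + 53*w
(h(18, 52) + a(T(f(1, 2*(-4))))) + 2625 = ((-54 + 53*18) - 3*6) + 2625 = ((-54 + 954) - 18) + 2625 = (900 - 18) + 2625 = 882 + 2625 = 3507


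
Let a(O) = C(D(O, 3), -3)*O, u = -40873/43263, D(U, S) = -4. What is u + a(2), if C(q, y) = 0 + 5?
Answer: 391757/43263 ≈ 9.0552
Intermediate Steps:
u = -40873/43263 (u = -40873*1/43263 = -40873/43263 ≈ -0.94476)
C(q, y) = 5
a(O) = 5*O
u + a(2) = -40873/43263 + 5*2 = -40873/43263 + 10 = 391757/43263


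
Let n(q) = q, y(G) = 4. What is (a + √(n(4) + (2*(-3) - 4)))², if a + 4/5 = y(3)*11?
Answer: 46506/25 + 432*I*√6/5 ≈ 1860.2 + 211.64*I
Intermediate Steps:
a = 216/5 (a = -⅘ + 4*11 = -⅘ + 44 = 216/5 ≈ 43.200)
(a + √(n(4) + (2*(-3) - 4)))² = (216/5 + √(4 + (2*(-3) - 4)))² = (216/5 + √(4 + (-6 - 4)))² = (216/5 + √(4 - 10))² = (216/5 + √(-6))² = (216/5 + I*√6)²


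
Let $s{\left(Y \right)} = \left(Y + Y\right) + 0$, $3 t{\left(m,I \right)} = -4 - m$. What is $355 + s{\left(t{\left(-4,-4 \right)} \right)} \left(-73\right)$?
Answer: $355$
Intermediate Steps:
$t{\left(m,I \right)} = - \frac{4}{3} - \frac{m}{3}$ ($t{\left(m,I \right)} = \frac{-4 - m}{3} = - \frac{4}{3} - \frac{m}{3}$)
$s{\left(Y \right)} = 2 Y$ ($s{\left(Y \right)} = 2 Y + 0 = 2 Y$)
$355 + s{\left(t{\left(-4,-4 \right)} \right)} \left(-73\right) = 355 + 2 \left(- \frac{4}{3} - - \frac{4}{3}\right) \left(-73\right) = 355 + 2 \left(- \frac{4}{3} + \frac{4}{3}\right) \left(-73\right) = 355 + 2 \cdot 0 \left(-73\right) = 355 + 0 \left(-73\right) = 355 + 0 = 355$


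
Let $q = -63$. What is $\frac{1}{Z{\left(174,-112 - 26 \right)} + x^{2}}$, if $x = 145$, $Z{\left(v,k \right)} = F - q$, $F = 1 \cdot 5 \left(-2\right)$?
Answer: $\frac{1}{21078} \approx 4.7443 \cdot 10^{-5}$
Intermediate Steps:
$F = -10$ ($F = 5 \left(-2\right) = -10$)
$Z{\left(v,k \right)} = 53$ ($Z{\left(v,k \right)} = -10 - -63 = -10 + 63 = 53$)
$\frac{1}{Z{\left(174,-112 - 26 \right)} + x^{2}} = \frac{1}{53 + 145^{2}} = \frac{1}{53 + 21025} = \frac{1}{21078}$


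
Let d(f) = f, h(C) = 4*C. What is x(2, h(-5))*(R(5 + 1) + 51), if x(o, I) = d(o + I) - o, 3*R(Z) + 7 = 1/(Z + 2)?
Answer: -5845/6 ≈ -974.17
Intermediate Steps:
R(Z) = -7/3 + 1/(3*(2 + Z)) (R(Z) = -7/3 + 1/(3*(Z + 2)) = -7/3 + 1/(3*(2 + Z)))
x(o, I) = I (x(o, I) = (o + I) - o = (I + o) - o = I)
x(2, h(-5))*(R(5 + 1) + 51) = (4*(-5))*((-13 - 7*(5 + 1))/(3*(2 + (5 + 1))) + 51) = -20*((-13 - 7*6)/(3*(2 + 6)) + 51) = -20*((⅓)*(-13 - 42)/8 + 51) = -20*((⅓)*(⅛)*(-55) + 51) = -20*(-55/24 + 51) = -20*1169/24 = -5845/6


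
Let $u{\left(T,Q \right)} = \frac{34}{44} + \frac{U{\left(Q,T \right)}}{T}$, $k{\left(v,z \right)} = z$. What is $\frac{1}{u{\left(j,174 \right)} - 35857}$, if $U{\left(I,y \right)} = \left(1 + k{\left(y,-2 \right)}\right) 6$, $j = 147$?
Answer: $- \frac{1078}{38653057} \approx -2.7889 \cdot 10^{-5}$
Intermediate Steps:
$U{\left(I,y \right)} = -6$ ($U{\left(I,y \right)} = \left(1 - 2\right) 6 = \left(-1\right) 6 = -6$)
$u{\left(T,Q \right)} = \frac{17}{22} - \frac{6}{T}$ ($u{\left(T,Q \right)} = \frac{34}{44} - \frac{6}{T} = 34 \cdot \frac{1}{44} - \frac{6}{T} = \frac{17}{22} - \frac{6}{T}$)
$\frac{1}{u{\left(j,174 \right)} - 35857} = \frac{1}{\left(\frac{17}{22} - \frac{6}{147}\right) - 35857} = \frac{1}{\left(\frac{17}{22} - \frac{2}{49}\right) - 35857} = \frac{1}{\frac{789}{1078} - 35857} = \frac{1}{- \frac{38653057}{1078}} = - \frac{1078}{38653057}$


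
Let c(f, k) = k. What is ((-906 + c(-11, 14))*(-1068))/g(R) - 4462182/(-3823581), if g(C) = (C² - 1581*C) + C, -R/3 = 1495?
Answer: 13891190289854/11556359351225 ≈ 1.2020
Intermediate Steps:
R = -4485 (R = -3*1495 = -4485)
g(C) = C² - 1580*C
((-906 + c(-11, 14))*(-1068))/g(R) - 4462182/(-3823581) = ((-906 + 14)*(-1068))/((-4485*(-1580 - 4485))) - 4462182/(-3823581) = (-892*(-1068))/((-4485*(-6065))) - 4462182*(-1/3823581) = 952656/27201525 + 1487394/1274527 = 952656*(1/27201525) + 1487394/1274527 = 317552/9067175 + 1487394/1274527 = 13891190289854/11556359351225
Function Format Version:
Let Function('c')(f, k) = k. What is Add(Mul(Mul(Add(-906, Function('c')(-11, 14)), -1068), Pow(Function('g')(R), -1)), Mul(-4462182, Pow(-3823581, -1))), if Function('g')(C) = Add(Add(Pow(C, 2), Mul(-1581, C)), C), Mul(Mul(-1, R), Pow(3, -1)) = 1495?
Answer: Rational(13891190289854, 11556359351225) ≈ 1.2020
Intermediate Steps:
R = -4485 (R = Mul(-3, 1495) = -4485)
Function('g')(C) = Add(Pow(C, 2), Mul(-1580, C))
Add(Mul(Mul(Add(-906, Function('c')(-11, 14)), -1068), Pow(Function('g')(R), -1)), Mul(-4462182, Pow(-3823581, -1))) = Add(Mul(Mul(Add(-906, 14), -1068), Pow(Mul(-4485, Add(-1580, -4485)), -1)), Mul(-4462182, Pow(-3823581, -1))) = Add(Mul(Mul(-892, -1068), Pow(Mul(-4485, -6065), -1)), Mul(-4462182, Rational(-1, 3823581))) = Add(Mul(952656, Pow(27201525, -1)), Rational(1487394, 1274527)) = Add(Mul(952656, Rational(1, 27201525)), Rational(1487394, 1274527)) = Add(Rational(317552, 9067175), Rational(1487394, 1274527)) = Rational(13891190289854, 11556359351225)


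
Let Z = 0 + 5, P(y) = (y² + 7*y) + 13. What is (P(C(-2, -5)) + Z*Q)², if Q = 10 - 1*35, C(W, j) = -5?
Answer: 14884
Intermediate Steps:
Q = -25 (Q = 10 - 35 = -25)
P(y) = 13 + y² + 7*y
Z = 5
(P(C(-2, -5)) + Z*Q)² = ((13 + (-5)² + 7*(-5)) + 5*(-25))² = ((13 + 25 - 35) - 125)² = (3 - 125)² = (-122)² = 14884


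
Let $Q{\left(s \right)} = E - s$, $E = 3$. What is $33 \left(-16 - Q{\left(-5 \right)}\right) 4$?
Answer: $-3168$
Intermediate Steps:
$Q{\left(s \right)} = 3 - s$
$33 \left(-16 - Q{\left(-5 \right)}\right) 4 = 33 \left(-16 - \left(3 - -5\right)\right) 4 = 33 \left(-16 - \left(3 + 5\right)\right) 4 = 33 \left(-16 - 8\right) 4 = 33 \left(-24\right) 4 = \left(-792\right) 4 = -3168$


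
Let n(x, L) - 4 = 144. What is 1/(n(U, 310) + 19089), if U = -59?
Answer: 1/19237 ≈ 5.1983e-5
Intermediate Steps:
n(x, L) = 148 (n(x, L) = 4 + 144 = 148)
1/(n(U, 310) + 19089) = 1/(148 + 19089) = 1/19237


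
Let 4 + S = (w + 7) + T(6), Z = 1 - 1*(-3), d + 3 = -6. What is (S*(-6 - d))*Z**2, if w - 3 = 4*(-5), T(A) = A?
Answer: -384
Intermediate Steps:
d = -9 (d = -3 - 6 = -9)
w = -17 (w = 3 + 4*(-5) = 3 - 20 = -17)
Z = 4 (Z = 1 + 3 = 4)
S = -8 (S = -4 + ((-17 + 7) + 6) = -4 + (-10 + 6) = -4 - 4 = -8)
(S*(-6 - d))*Z**2 = -8*(-6 - 1*(-9))*4**2 = -8*(-6 + 9)*16 = -8*3*16 = -24*16 = -384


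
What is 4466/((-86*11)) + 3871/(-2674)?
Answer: -101325/16426 ≈ -6.1686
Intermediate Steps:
4466/((-86*11)) + 3871/(-2674) = 4466/(-946) + 3871*(-1/2674) = 4466*(-1/946) - 553/382 = -203/43 - 553/382 = -101325/16426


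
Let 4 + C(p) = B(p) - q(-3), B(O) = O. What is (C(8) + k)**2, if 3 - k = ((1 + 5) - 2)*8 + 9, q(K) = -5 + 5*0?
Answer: 841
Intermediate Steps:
q(K) = -5 (q(K) = -5 + 0 = -5)
C(p) = 1 + p (C(p) = -4 + (p - 1*(-5)) = -4 + (p + 5) = -4 + (5 + p) = 1 + p)
k = -38 (k = 3 - (((1 + 5) - 2)*8 + 9) = 3 - ((6 - 2)*8 + 9) = 3 - (4*8 + 9) = 3 - (32 + 9) = 3 - 1*41 = 3 - 41 = -38)
(C(8) + k)**2 = ((1 + 8) - 38)**2 = (9 - 38)**2 = (-29)**2 = 841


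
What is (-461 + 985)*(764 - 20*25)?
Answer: 138336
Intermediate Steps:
(-461 + 985)*(764 - 20*25) = 524*(764 - 500) = 524*264 = 138336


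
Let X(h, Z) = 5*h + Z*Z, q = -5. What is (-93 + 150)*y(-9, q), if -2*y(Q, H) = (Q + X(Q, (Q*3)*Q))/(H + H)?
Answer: 672543/4 ≈ 1.6814e+5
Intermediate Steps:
X(h, Z) = Z² + 5*h (X(h, Z) = 5*h + Z² = Z² + 5*h)
y(Q, H) = -(6*Q + 9*Q⁴)/(4*H) (y(Q, H) = -(Q + (((Q*3)*Q)² + 5*Q))/(2*(H + H)) = -(Q + (((3*Q)*Q)² + 5*Q))/(2*(2*H)) = -(Q + ((3*Q²)² + 5*Q))*1/(2*H)/2 = -(Q + (9*Q⁴ + 5*Q))*1/(2*H)/2 = -(Q + (5*Q + 9*Q⁴))*1/(2*H)/2 = -(6*Q + 9*Q⁴)*1/(2*H)/2 = -(6*Q + 9*Q⁴)/(4*H))
(-93 + 150)*y(-9, q) = (-93 + 150)*((¼)*(-9*(-9)⁴ - 6*(-9))/(-5)) = 57*((¼)*(-⅕)*(-9*6561 + 54)) = 57*((¼)*(-⅕)*(-59049 + 54)) = 57*((¼)*(-⅕)*(-58995)) = 57*(11799/4) = 672543/4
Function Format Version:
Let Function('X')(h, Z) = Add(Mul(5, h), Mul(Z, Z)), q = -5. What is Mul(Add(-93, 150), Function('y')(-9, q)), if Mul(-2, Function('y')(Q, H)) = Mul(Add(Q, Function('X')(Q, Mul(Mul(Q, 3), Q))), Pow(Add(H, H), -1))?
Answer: Rational(672543, 4) ≈ 1.6814e+5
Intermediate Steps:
Function('X')(h, Z) = Add(Pow(Z, 2), Mul(5, h)) (Function('X')(h, Z) = Add(Mul(5, h), Pow(Z, 2)) = Add(Pow(Z, 2), Mul(5, h)))
Function('y')(Q, H) = Mul(Rational(-1, 4), Pow(H, -1), Add(Mul(6, Q), Mul(9, Pow(Q, 4)))) (Function('y')(Q, H) = Mul(Rational(-1, 2), Mul(Add(Q, Add(Pow(Mul(Mul(Q, 3), Q), 2), Mul(5, Q))), Pow(Add(H, H), -1))) = Mul(Rational(-1, 2), Mul(Add(Q, Add(Pow(Mul(Mul(3, Q), Q), 2), Mul(5, Q))), Pow(Mul(2, H), -1))) = Mul(Rational(-1, 2), Mul(Add(Q, Add(Pow(Mul(3, Pow(Q, 2)), 2), Mul(5, Q))), Mul(Rational(1, 2), Pow(H, -1)))) = Mul(Rational(-1, 2), Mul(Add(Q, Add(Mul(9, Pow(Q, 4)), Mul(5, Q))), Mul(Rational(1, 2), Pow(H, -1)))) = Mul(Rational(-1, 2), Mul(Add(Q, Add(Mul(5, Q), Mul(9, Pow(Q, 4)))), Mul(Rational(1, 2), Pow(H, -1)))) = Mul(Rational(-1, 2), Mul(Add(Mul(6, Q), Mul(9, Pow(Q, 4))), Mul(Rational(1, 2), Pow(H, -1)))) = Mul(Rational(-1, 2), Mul(Rational(1, 2), Pow(H, -1), Add(Mul(6, Q), Mul(9, Pow(Q, 4))))) = Mul(Rational(-1, 4), Pow(H, -1), Add(Mul(6, Q), Mul(9, Pow(Q, 4)))))
Mul(Add(-93, 150), Function('y')(-9, q)) = Mul(Add(-93, 150), Mul(Rational(1, 4), Pow(-5, -1), Add(Mul(-9, Pow(-9, 4)), Mul(-6, -9)))) = Mul(57, Mul(Rational(1, 4), Rational(-1, 5), Add(Mul(-9, 6561), 54))) = Mul(57, Mul(Rational(1, 4), Rational(-1, 5), Add(-59049, 54))) = Mul(57, Mul(Rational(1, 4), Rational(-1, 5), -58995)) = Mul(57, Rational(11799, 4)) = Rational(672543, 4)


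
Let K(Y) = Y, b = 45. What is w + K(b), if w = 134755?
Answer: 134800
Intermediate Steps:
w + K(b) = 134755 + 45 = 134800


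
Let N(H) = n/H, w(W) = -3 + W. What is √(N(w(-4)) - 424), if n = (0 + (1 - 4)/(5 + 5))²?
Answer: I*√2077663/70 ≈ 20.592*I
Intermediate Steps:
n = 9/100 (n = (0 - 3/10)² = (-3/10)² = 9/100 ≈ 0.090000)
N(H) = 9/(100*H)
√(N(w(-4)) - 424) = √(9/(100*(-3 - 4)) - 424) = √((9/100)/(-7) - 424) = √((9/100)*(-⅐) - 424) = √(-9/700 - 424) = √(-296809/700) = I*√2077663/70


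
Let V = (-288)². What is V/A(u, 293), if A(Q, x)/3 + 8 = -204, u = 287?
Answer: -6912/53 ≈ -130.42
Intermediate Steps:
A(Q, x) = -636 (A(Q, x) = -24 + 3*(-204) = -24 - 612 = -636)
V = 82944
V/A(u, 293) = 82944/(-636) = 82944*(-1/636) = -6912/53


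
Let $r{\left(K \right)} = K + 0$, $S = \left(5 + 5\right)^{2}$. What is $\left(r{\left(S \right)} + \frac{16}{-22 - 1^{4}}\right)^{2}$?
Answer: $\frac{5216656}{529} \approx 9861.4$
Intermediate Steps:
$S = 100$ ($S = 10^{2} = 100$)
$r{\left(K \right)} = K$
$\left(r{\left(S \right)} + \frac{16}{-22 - 1^{4}}\right)^{2} = \left(100 + \frac{16}{-22 - 1^{4}}\right)^{2} = \left(100 + \frac{16}{-22 - 1}\right)^{2} = \left(100 + \frac{16}{-23}\right)^{2} = \left(100 + 16 \left(- \frac{1}{23}\right)\right)^{2} = \left(100 - \frac{16}{23}\right)^{2} = \left(\frac{2284}{23}\right)^{2} = \frac{5216656}{529}$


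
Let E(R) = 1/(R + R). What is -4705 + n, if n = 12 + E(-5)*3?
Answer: -46933/10 ≈ -4693.3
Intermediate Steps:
E(R) = 1/(2*R)
n = 117/10 (n = 12 + ((½)/(-5))*3 = 12 + ((½)*(-⅕))*3 = 12 - ⅒*3 = 12 - 3/10 = 117/10 ≈ 11.700)
-4705 + n = -4705 + 117/10 = -46933/10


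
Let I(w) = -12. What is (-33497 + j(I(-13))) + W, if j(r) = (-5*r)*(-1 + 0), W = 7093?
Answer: -26464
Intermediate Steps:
j(r) = 5*r (j(r) = -5*r*(-1) = 5*r)
(-33497 + j(I(-13))) + W = (-33497 + 5*(-12)) + 7093 = (-33497 - 60) + 7093 = -33557 + 7093 = -26464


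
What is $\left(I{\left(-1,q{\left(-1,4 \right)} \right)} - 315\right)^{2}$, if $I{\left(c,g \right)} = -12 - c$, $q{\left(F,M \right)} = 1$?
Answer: $106276$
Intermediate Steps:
$\left(I{\left(-1,q{\left(-1,4 \right)} \right)} - 315\right)^{2} = \left(\left(-12 - -1\right) - 315\right)^{2} = \left(\left(-12 + 1\right) - 315\right)^{2} = \left(-11 - 315\right)^{2} = \left(-326\right)^{2} = 106276$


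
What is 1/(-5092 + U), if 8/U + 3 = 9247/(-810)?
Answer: -11677/59465764 ≈ -0.00019637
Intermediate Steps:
U = -6480/11677 (U = 8/(-3 + 9247/(-810)) = 8/(-3 + 9247*(-1/810)) = 8/(-3 - 9247/810) = 8/(-11677/810) = 8*(-810/11677) = -6480/11677 ≈ -0.55494)
1/(-5092 + U) = 1/(-5092 - 6480/11677) = 1/(-59465764/11677) = -11677/59465764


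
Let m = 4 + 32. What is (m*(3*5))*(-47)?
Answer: -25380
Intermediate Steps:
m = 36
(m*(3*5))*(-47) = (36*(3*5))*(-47) = (36*15)*(-47) = 540*(-47) = -25380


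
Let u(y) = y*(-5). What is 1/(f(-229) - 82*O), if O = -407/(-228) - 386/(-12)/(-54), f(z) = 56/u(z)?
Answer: -1762155/171779461 ≈ -0.010258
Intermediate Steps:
u(y) = -5*y
f(z) = -56/(5*z) (f(z) = 56/((-5*z)) = 56*(-1/(5*z)) = -56/(5*z))
O = 3661/3078 (O = -407*(-1/228) - 386*(-1/12)*(-1/54) = 407/228 + (193/6)*(-1/54) = 407/228 - 193/324 = 3661/3078 ≈ 1.1894)
1/(f(-229) - 82*O) = 1/(-56/5/(-229) - 82*3661/3078) = 1/(-56/5*(-1/229) - 150101/1539) = 1/(56/1145 - 150101/1539) = 1/(-171779461/1762155) = -1762155/171779461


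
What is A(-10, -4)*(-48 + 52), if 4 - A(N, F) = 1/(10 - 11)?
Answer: 20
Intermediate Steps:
A(N, F) = 5 (A(N, F) = 4 - 1/(10 - 11) = 4 - 1/(-1) = 4 - 1*(-1) = 4 + 1 = 5)
A(-10, -4)*(-48 + 52) = 5*(-48 + 52) = 5*4 = 20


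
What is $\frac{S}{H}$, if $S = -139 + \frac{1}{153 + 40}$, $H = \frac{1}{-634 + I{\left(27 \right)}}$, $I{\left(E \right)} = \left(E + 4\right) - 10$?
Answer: $\frac{16444338}{193} \approx 85204.0$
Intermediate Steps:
$I{\left(E \right)} = -6 + E$ ($I{\left(E \right)} = \left(4 + E\right) - 10 = -6 + E$)
$H = - \frac{1}{613}$ ($H = \frac{1}{-634 + \left(-6 + 27\right)} = \frac{1}{-634 + 21} = \frac{1}{-613} = - \frac{1}{613} \approx -0.0016313$)
$S = - \frac{26826}{193}$ ($S = -139 + \frac{1}{193} = - \frac{26826}{193} \approx -138.99$)
$\frac{S}{H} = - \frac{26826}{193 \left(- \frac{1}{613}\right)} = \left(- \frac{26826}{193}\right) \left(-613\right) = \frac{16444338}{193}$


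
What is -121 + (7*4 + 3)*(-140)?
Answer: -4461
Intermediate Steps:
-121 + (7*4 + 3)*(-140) = -121 + (28 + 3)*(-140) = -121 + 31*(-140) = -121 - 4340 = -4461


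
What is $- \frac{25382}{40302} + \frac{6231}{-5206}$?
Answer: $- \frac{191630227}{104906106} \approx -1.8267$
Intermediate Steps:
$- \frac{25382}{40302} + \frac{6231}{-5206} = \left(-25382\right) \frac{1}{40302} + 6231 \left(- \frac{1}{5206}\right) = - \frac{12691}{20151} - \frac{6231}{5206} = - \frac{191630227}{104906106}$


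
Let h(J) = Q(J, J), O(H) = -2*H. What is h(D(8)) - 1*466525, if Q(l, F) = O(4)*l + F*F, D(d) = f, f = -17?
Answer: -466100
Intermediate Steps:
D(d) = -17
Q(l, F) = F**2 - 8*l (Q(l, F) = (-2*4)*l + F*F = -8*l + F**2 = F**2 - 8*l)
h(J) = J**2 - 8*J
h(D(8)) - 1*466525 = -17*(-8 - 17) - 1*466525 = -17*(-25) - 466525 = 425 - 466525 = -466100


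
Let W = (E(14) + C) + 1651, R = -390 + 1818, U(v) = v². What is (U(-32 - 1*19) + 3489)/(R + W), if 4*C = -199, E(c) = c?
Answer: 3480/1739 ≈ 2.0011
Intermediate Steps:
C = -199/4 (C = (¼)*(-199) = -199/4 ≈ -49.750)
R = 1428
W = 6461/4 (W = (14 - 199/4) + 1651 = -143/4 + 1651 = 6461/4 ≈ 1615.3)
(U(-32 - 1*19) + 3489)/(R + W) = ((-32 - 1*19)² + 3489)/(1428 + 6461/4) = ((-32 - 19)² + 3489)/(12173/4) = ((-51)² + 3489)*(4/12173) = (2601 + 3489)*(4/12173) = 6090*(4/12173) = 3480/1739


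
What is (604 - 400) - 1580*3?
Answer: -4536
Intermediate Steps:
(604 - 400) - 1580*3 = 204 - 4740 = -4536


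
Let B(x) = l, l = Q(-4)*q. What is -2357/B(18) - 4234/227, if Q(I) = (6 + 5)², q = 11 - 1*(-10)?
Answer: -11293633/576807 ≈ -19.580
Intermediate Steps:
q = 21 (q = 11 + 10 = 21)
Q(I) = 121 (Q(I) = 11² = 121)
l = 2541 (l = 121*21 = 2541)
B(x) = 2541
-2357/B(18) - 4234/227 = -2357/2541 - 4234/227 = -11293633/576807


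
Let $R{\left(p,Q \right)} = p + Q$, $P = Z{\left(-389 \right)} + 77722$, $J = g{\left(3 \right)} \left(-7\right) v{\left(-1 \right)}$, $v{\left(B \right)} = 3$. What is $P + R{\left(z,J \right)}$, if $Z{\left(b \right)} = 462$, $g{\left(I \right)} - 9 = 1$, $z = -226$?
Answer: $77748$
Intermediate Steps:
$g{\left(I \right)} = 10$ ($g{\left(I \right)} = 9 + 1 = 10$)
$J = -210$ ($J = 10 \left(-7\right) 3 = \left(-70\right) 3 = -210$)
$P = 78184$ ($P = 462 + 77722 = 78184$)
$R{\left(p,Q \right)} = Q + p$
$P + R{\left(z,J \right)} = 78184 - 436 = 77748$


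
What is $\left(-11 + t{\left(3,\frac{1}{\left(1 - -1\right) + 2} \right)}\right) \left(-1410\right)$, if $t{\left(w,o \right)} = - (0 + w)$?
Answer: $19740$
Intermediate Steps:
$t{\left(w,o \right)} = - w$
$\left(-11 + t{\left(3,\frac{1}{\left(1 - -1\right) + 2} \right)}\right) \left(-1410\right) = \left(-11 - 3\right) \left(-1410\right) = \left(-14\right) \left(-1410\right) = 19740$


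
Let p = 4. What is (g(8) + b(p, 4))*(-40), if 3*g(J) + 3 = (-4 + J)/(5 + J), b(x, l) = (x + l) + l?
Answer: -17320/39 ≈ -444.10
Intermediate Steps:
b(x, l) = x + 2*l (b(x, l) = (l + x) + l = x + 2*l)
g(J) = -1 + (-4 + J)/(3*(5 + J)) (g(J) = -1 + ((-4 + J)/(5 + J))/3 = -1 + (-4 + J)/(3*(5 + J)))
(g(8) + b(p, 4))*(-40) = ((-19 - 2*8)/(3*(5 + 8)) + (4 + 2*4))*(-40) = ((⅓)*(-19 - 16)/13 + (4 + 8))*(-40) = ((⅓)*(1/13)*(-35) + 12)*(-40) = (-35/39 + 12)*(-40) = (433/39)*(-40) = -17320/39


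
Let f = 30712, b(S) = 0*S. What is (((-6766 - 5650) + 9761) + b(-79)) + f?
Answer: 28057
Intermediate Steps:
b(S) = 0
(((-6766 - 5650) + 9761) + b(-79)) + f = (((-6766 - 5650) + 9761) + 0) + 30712 = ((-12416 + 9761) + 0) + 30712 = (-2655 + 0) + 30712 = -2655 + 30712 = 28057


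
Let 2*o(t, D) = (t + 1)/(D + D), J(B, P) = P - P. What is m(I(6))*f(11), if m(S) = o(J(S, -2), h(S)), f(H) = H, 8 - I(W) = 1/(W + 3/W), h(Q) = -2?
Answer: -11/8 ≈ -1.3750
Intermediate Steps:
I(W) = 8 - 1/(W + 3/W)
J(B, P) = 0
o(t, D) = (1 + t)/(4*D) (o(t, D) = ((t + 1)/(D + D))/2 = ((1 + t)/((2*D)))/2 = ((1 + t)*(1/(2*D)))/2 = ((1 + t)/(2*D))/2 = (1 + t)/(4*D))
m(S) = -1/8 (m(S) = (1/4)*(1 + 0)/(-2) = (1/4)*(-1/2)*1 = -1/8)
m(I(6))*f(11) = -1/8*11 = -11/8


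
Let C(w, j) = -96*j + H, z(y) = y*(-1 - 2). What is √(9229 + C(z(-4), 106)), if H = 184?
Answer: I*√763 ≈ 27.622*I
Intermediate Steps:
z(y) = -3*y (z(y) = y*(-3) = -3*y)
C(w, j) = 184 - 96*j (C(w, j) = -96*j + 184 = 184 - 96*j)
√(9229 + C(z(-4), 106)) = √(9229 + (184 - 96*106)) = √(9229 + (184 - 10176)) = √(9229 - 9992) = √(-763) = I*√763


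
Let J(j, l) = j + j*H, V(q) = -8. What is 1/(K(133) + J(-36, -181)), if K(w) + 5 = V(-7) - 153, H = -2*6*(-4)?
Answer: -1/1930 ≈ -0.00051813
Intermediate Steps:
H = 48 (H = -12*(-4) = 48)
K(w) = -166 (K(w) = -5 + (-8 - 153) = -5 - 161 = -166)
J(j, l) = 49*j (J(j, l) = j + j*48 = j + 48*j = 49*j)
1/(K(133) + J(-36, -181)) = 1/(-166 + 49*(-36)) = 1/(-166 - 1764) = 1/(-1930) = -1/1930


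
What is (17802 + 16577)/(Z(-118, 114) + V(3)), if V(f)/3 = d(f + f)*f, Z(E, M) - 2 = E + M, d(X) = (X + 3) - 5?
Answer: 34379/34 ≈ 1011.1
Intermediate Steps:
d(X) = -2 + X (d(X) = (3 + X) - 5 = -2 + X)
Z(E, M) = 2 + E + M (Z(E, M) = 2 + (E + M) = 2 + E + M)
V(f) = 3*f*(-2 + 2*f) (V(f) = 3*((-2 + (f + f))*f) = 3*((-2 + 2*f)*f) = 3*(f*(-2 + 2*f)) = 3*f*(-2 + 2*f))
(17802 + 16577)/(Z(-118, 114) + V(3)) = (17802 + 16577)/((2 - 118 + 114) + 6*3*(-1 + 3)) = 34379/(-2 + 6*3*2) = 34379/(-2 + 36) = 34379/34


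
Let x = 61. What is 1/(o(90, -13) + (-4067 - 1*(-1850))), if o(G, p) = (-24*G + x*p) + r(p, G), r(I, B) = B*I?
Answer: -1/6340 ≈ -0.00015773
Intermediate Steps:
o(G, p) = -24*G + 61*p + G*p (o(G, p) = (-24*G + 61*p) + G*p = -24*G + 61*p + G*p)
1/(o(90, -13) + (-4067 - 1*(-1850))) = 1/((-24*90 + 61*(-13) + 90*(-13)) + (-4067 - 1*(-1850))) = 1/((-2160 - 793 - 1170) + (-4067 + 1850)) = 1/(-4123 - 2217) = 1/(-6340) = -1/6340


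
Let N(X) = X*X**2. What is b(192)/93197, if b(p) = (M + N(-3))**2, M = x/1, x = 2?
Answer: 625/93197 ≈ 0.0067062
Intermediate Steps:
N(X) = X**3
M = 2 (M = 2/1 = 2*1 = 2)
b(p) = 625 (b(p) = (2 + (-3)**3)**2 = (2 - 27)**2 = (-25)**2 = 625)
b(192)/93197 = 625/93197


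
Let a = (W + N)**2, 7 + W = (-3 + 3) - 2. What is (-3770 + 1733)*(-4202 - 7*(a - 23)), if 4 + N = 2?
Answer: 9956856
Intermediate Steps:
N = -2 (N = -4 + 2 = -2)
W = -9 (W = -7 + ((-3 + 3) - 2) = -7 + (0 - 2) = -7 - 2 = -9)
a = 121 (a = (-9 - 2)**2 = (-11)**2 = 121)
(-3770 + 1733)*(-4202 - 7*(a - 23)) = (-3770 + 1733)*(-4202 - 7*(121 - 23)) = -2037*(-4202 - 7*98) = -2037*(-4202 - 686) = -2037*(-4888) = 9956856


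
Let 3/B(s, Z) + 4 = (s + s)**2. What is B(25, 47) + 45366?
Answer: 37744513/832 ≈ 45366.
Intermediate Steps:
B(s, Z) = 3/(-4 + 4*s**2) (B(s, Z) = 3/(-4 + (s + s)**2) = 3/(-4 + (2*s)**2) = 3/(-4 + 4*s**2))
B(25, 47) + 45366 = 3/(4*(-1 + 25**2)) + 45366 = 3/(4*(-1 + 625)) + 45366 = (3/4)/624 + 45366 = (3/4)*(1/624) + 45366 = 1/832 + 45366 = 37744513/832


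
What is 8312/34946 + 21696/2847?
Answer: 130308780/16581877 ≈ 7.8585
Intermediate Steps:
8312/34946 + 21696/2847 = 8312*(1/34946) + 21696*(1/2847) = 4156/17473 + 7232/949 = 130308780/16581877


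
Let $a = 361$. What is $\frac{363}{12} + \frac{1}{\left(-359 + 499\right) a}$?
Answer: $\frac{382209}{12635} \approx 30.25$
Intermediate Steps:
$\frac{363}{12} + \frac{1}{\left(-359 + 499\right) a} = \frac{363}{12} + \frac{1}{\left(-359 + 499\right) 361} = 363 \cdot \frac{1}{12} + \frac{1}{140} \cdot \frac{1}{361} = \frac{121}{4} + \frac{1}{140} \cdot \frac{1}{361} = \frac{121}{4} + \frac{1}{50540} = \frac{382209}{12635}$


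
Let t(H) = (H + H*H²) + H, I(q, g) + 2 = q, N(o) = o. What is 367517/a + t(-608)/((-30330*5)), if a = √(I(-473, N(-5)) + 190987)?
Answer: 12486496/8425 + 367517*√3/756 ≈ 2324.1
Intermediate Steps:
I(q, g) = -2 + q
t(H) = H³ + 2*H (t(H) = (H + H³) + H = H³ + 2*H)
a = 252*√3 (a = √((-2 - 473) + 190987) = √(-475 + 190987) = √190512 = 252*√3 ≈ 436.48)
367517/a + t(-608)/((-30330*5)) = 367517/((252*√3)) + (-608*(2 + (-608)²))/((-30330*5)) = 367517*(√3/756) - 608*(2 + 369664)/(-151650) = 367517*√3/756 - 608*369666*(-1/151650) = 367517*√3/756 - 224756928*(-1/151650) = 367517*√3/756 + 12486496/8425 = 12486496/8425 + 367517*√3/756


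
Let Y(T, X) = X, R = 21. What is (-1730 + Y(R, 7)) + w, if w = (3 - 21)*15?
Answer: -1993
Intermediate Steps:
w = -270 (w = -18*15 = -270)
(-1730 + Y(R, 7)) + w = (-1730 + 7) - 270 = -1723 - 270 = -1993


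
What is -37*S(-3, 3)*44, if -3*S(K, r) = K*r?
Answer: -4884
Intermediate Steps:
S(K, r) = -K*r/3
-37*S(-3, 3)*44 = -(-37)*(-3)*3/3*44 = -37*3*44 = -111*44 = -4884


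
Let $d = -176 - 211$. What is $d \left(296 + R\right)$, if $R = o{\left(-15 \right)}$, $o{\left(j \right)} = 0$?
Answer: $-114552$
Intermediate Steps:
$d = -387$
$R = 0$
$d \left(296 + R\right) = - 387 \left(296 + 0\right) = \left(-387\right) 296 = -114552$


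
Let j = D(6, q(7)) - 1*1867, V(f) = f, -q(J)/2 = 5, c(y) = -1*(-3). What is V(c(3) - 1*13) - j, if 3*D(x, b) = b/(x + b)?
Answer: 11137/6 ≈ 1856.2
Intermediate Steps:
c(y) = 3
q(J) = -10 (q(J) = -2*5 = -10)
D(x, b) = b/(3*(b + x)) (D(x, b) = (b/(x + b))/3 = (b/(b + x))/3 = b/(3*(b + x)))
j = -11197/6 (j = (1/3)*(-10)/(-10 + 6) - 1*1867 = (1/3)*(-10)/(-4) - 1867 = (1/3)*(-10)*(-1/4) - 1867 = 5/6 - 1867 = -11197/6 ≈ -1866.2)
V(c(3) - 1*13) - j = (3 - 1*13) - 1*(-11197/6) = (3 - 13) + 11197/6 = -10 + 11197/6 = 11137/6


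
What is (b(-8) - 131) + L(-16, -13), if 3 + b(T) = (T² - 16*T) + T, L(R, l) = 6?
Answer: 56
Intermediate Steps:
b(T) = -3 + T² - 15*T (b(T) = -3 + ((T² - 16*T) + T) = -3 + (T² - 15*T) = -3 + T² - 15*T)
(b(-8) - 131) + L(-16, -13) = ((-3 + (-8)² - 15*(-8)) - 131) + 6 = ((-3 + 64 + 120) - 131) + 6 = (181 - 131) + 6 = 50 + 6 = 56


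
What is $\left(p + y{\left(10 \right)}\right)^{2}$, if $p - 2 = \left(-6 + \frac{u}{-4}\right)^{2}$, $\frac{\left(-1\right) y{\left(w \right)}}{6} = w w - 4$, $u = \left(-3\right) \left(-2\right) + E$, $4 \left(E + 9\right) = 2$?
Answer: $\frac{1217102769}{4096} \approx 2.9714 \cdot 10^{5}$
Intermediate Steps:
$E = - \frac{17}{2}$ ($E = -9 + \frac{1}{4} \cdot 2 = -9 + \frac{1}{2} = - \frac{17}{2} \approx -8.5$)
$u = - \frac{5}{2}$ ($u = \left(-3\right) \left(-2\right) - \frac{17}{2} = 6 - \frac{17}{2} = - \frac{5}{2} \approx -2.5$)
$y{\left(w \right)} = 24 - 6 w^{2}$ ($y{\left(w \right)} = - 6 \left(w w - 4\right) = - 6 \left(w^{2} - 4\right) = - 6 \left(-4 + w^{2}\right) = 24 - 6 w^{2}$)
$p = \frac{1977}{64}$ ($p = 2 + \left(-6 - \frac{5}{2 \left(-4\right)}\right)^{2} = 2 + \left(-6 - - \frac{5}{8}\right)^{2} = 2 + \left(-6 + \frac{5}{8}\right)^{2} = 2 + \left(- \frac{43}{8}\right)^{2} = 2 + \frac{1849}{64} = \frac{1977}{64} \approx 30.891$)
$\left(p + y{\left(10 \right)}\right)^{2} = \left(\frac{1977}{64} + \left(24 - 6 \cdot 10^{2}\right)\right)^{2} = \left(\frac{1977}{64} + \left(24 - 600\right)\right)^{2} = \left(\frac{1977}{64} - 576\right)^{2} = \left(- \frac{34887}{64}\right)^{2} = \frac{1217102769}{4096}$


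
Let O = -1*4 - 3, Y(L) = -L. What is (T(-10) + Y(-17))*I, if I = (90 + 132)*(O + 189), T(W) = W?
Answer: 282828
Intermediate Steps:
O = -7 (O = -4 - 3 = -7)
I = 40404 (I = (90 + 132)*(-7 + 189) = 222*182 = 40404)
(T(-10) + Y(-17))*I = (-10 - 1*(-17))*40404 = (-10 + 17)*40404 = 7*40404 = 282828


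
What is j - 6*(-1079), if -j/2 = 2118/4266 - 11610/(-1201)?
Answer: 5510862488/853911 ≈ 6453.7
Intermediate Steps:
j = -17357326/853911 (j = -2*(2118/4266 - 11610/(-1201)) = -2*(2118*(1/4266) - 11610*(-1/1201)) = -2*(353/711 + 11610/1201) = -2*8678663/853911 = -17357326/853911 ≈ -20.327)
j - 6*(-1079) = -17357326/853911 - 6*(-1079) = -17357326/853911 - 1*(-6474) = -17357326/853911 + 6474 = 5510862488/853911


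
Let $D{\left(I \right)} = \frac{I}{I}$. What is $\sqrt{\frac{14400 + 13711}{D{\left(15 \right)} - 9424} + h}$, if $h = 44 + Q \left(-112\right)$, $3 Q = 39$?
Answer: $\frac{i \sqrt{13960056189}}{3141} \approx 37.616 i$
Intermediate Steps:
$Q = 13$ ($Q = \frac{1}{3} \cdot 39 = 13$)
$D{\left(I \right)} = 1$
$h = -1412$ ($h = 44 + 13 \left(-112\right) = 44 - 1456 = -1412$)
$\sqrt{\frac{14400 + 13711}{D{\left(15 \right)} - 9424} + h} = \sqrt{\frac{14400 + 13711}{1 - 9424} - 1412} = \sqrt{\frac{28111}{-9423} - 1412} = \sqrt{28111 \left(- \frac{1}{9423}\right) - 1412} = \sqrt{- \frac{28111}{9423} - 1412} = \sqrt{- \frac{13333387}{9423}} = \frac{i \sqrt{13960056189}}{3141}$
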